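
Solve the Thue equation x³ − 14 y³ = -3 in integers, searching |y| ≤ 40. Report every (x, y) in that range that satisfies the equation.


The equation is x³ - 14y³ = -3. For fixed y, x³ = 14·y³ − 3, so a solution requires the RHS to be a perfect cube.
Strategy: iterate y from -40 to 40, compute RHS = 14·y³ − 3, and check whether it is a (positive or negative) perfect cube.
Check small values of y:
  y = 0: RHS = -3 is not a perfect cube.
  y = 1: RHS = 11 is not a perfect cube.
  y = -1: RHS = -17 is not a perfect cube.
  y = 2: RHS = 109 is not a perfect cube.
  y = -2: RHS = -115 is not a perfect cube.
  y = 3: RHS = 375 is not a perfect cube.
  y = -3: RHS = -381 is not a perfect cube.
Continuing the search up to |y| = 40 finds no solutions either.
No (x, y) in the scanned range satisfies the equation.

No integer solutions with |y| ≤ 40.


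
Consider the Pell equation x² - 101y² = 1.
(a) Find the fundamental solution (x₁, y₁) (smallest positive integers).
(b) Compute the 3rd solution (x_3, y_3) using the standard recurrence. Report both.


Step 1: Find the fundamental solution (x₁, y₁) of x² - 101y² = 1.
  Expand √101 as a continued fraction. a₀ = ⌊√101⌋ = 10; iterate m_{k+1} = d_k·a_k − m_k, d_{k+1} = (101 − m_{k+1}²)/d_k, a_{k+1} = ⌊(a₀ + m_{k+1})/d_{k+1}⌋ (starting m₀ = 0, d₀ = 1), with convergents p_k = a_k·p_{k-1} + p_{k-2}, q_k = a_k·q_{k-1} + q_{k-2} (p₋₁ = 1, q₋₁ = 0):
  k = 0: a₀ = 10; p₀/q₀ = 10/1; p₀² − 101·q₀² = 100 − 101 = -1.
  k = 1: m = 10, d = 1, a = ⌊(10 + 10)/1⌋ = 20; p/q = (20·10 + 1)/(20·1 + 0) = 201/20; p² − 101·q² = 40401 − 40400 = 1.
  The first convergent with p² − 101·q² = 1 gives the fundamental solution (x₁, y₁) = (201, 20).
Step 2: Apply the recurrence (x_{n+1}, y_{n+1}) = (x₁x_n + 101y₁y_n, x₁y_n + y₁x_n) repeatedly.
  From (x_1, y_1) = (201, 20): x_2 = 201·201 + 101·20·20 = 80801; y_2 = 201·20 + 20·201 = 8040.
  From (x_2, y_2) = (80801, 8040): x_3 = 201·80801 + 101·20·8040 = 32481801; y_3 = 201·8040 + 20·80801 = 3232060.
Step 3: Verify x_3² - 101·y_3² = 1055067396203601 - 1055067396203600 = 1 (should be 1). ✓

(x_1, y_1) = (201, 20); (x_3, y_3) = (32481801, 3232060).


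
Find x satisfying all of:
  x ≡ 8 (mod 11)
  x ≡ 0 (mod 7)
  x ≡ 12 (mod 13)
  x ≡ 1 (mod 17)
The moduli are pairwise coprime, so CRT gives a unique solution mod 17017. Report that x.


Product of moduli M = 11 · 7 · 13 · 17 = 17017.
Merge one congruence at a time:
  Start: x ≡ 8 (mod 11).
  Combine with x ≡ 0 (mod 7); new modulus lcm = 77.
    Write x = 8 + 11·t and substitute into x ≡ 0 (mod 7): 11·t ≡ 0 − 8 = -8 (mod 7).
    Reduce coefficients mod 7: 4·t ≡ 6 (mod 7).
    The inverse of 4 mod 7 is 2 (since 4·2 = 8 = 1·7 + 1), so t ≡ 2·6 = 12 ≡ 5 (mod 7).
    Then x = 8 + 11·5 = 63, valid modulo lcm(11, 7) = 77: x ≡ 63 (mod 77).
  Combine with x ≡ 12 (mod 13); new modulus lcm = 1001.
    Write x = 63 + 77·t and substitute into x ≡ 12 (mod 13): 77·t ≡ 12 − 63 = -51 (mod 13).
    Reduce coefficients mod 13: 12·t ≡ 1 (mod 13).
    The inverse of 12 mod 13 is 12 (since 12·12 = 144 = 11·13 + 1), so t ≡ 12·1 = 12 ≡ 12 (mod 13).
    Then x = 63 + 77·12 = 987, valid modulo lcm(77, 13) = 1001: x ≡ 987 (mod 1001).
  Combine with x ≡ 1 (mod 17); new modulus lcm = 17017.
    Write x = 987 + 1001·t and substitute into x ≡ 1 (mod 17): 1001·t ≡ 1 − 987 = -986 (mod 17).
    Reduce coefficients mod 17: 15·t ≡ 0 (mod 17).
    The inverse of 15 mod 17 is 8 (since 15·8 = 120 = 7·17 + 1), so t ≡ 8·0 = 0 ≡ 0 (mod 17).
    Then x = 987 + 1001·0 = 987, valid modulo lcm(1001, 17) = 17017: x ≡ 987 (mod 17017).
Verify against each original: 987 mod 11 = 8, 987 mod 7 = 0, 987 mod 13 = 12, 987 mod 17 = 1.

x ≡ 987 (mod 17017).


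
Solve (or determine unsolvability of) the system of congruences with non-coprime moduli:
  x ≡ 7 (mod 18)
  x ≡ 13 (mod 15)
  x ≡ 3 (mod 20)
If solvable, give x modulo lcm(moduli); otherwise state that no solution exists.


Moduli 18, 15, 20 are not pairwise coprime, so CRT works modulo lcm(m_i) when all pairwise compatibility conditions hold.
Pairwise compatibility: gcd(m_i, m_j) must divide a_i - a_j for every pair.
Merge one congruence at a time:
  Start: x ≡ 7 (mod 18).
  Combine with x ≡ 13 (mod 15): gcd(18, 15) = 3; 13 - 7 = 6, which IS divisible by 3, so compatible.
    Write x = 7 + 18·t and substitute into x ≡ 13 (mod 15): 18·t ≡ 13 − 7 = 6 (mod 15).
    Divide the congruence (and modulus) by g = 3: 6·t ≡ 2 (mod 5).
    Reduce coefficients mod 5: 1·t ≡ 2 (mod 5).
    So t ≡ 2 (mod 5).
    Then x = 7 + 18·2 = 43, valid modulo lcm(18, 15) = 90: x ≡ 43 (mod 90).
  Combine with x ≡ 3 (mod 20): gcd(90, 20) = 10; 3 - 43 = -40, which IS divisible by 10, so compatible.
    Write x = 43 + 90·t and substitute into x ≡ 3 (mod 20): 90·t ≡ 3 − 43 = -40 (mod 20).
    Divide the congruence (and modulus) by g = 10: 9·t ≡ -4 (mod 2).
    Reduce coefficients mod 2: 1·t ≡ 0 (mod 2).
    So t ≡ 0 (mod 2).
    Then x = 43 + 90·0 = 43, valid modulo lcm(90, 20) = 180: x ≡ 43 (mod 180).
Verify: 43 mod 18 = 7, 43 mod 15 = 13, 43 mod 20 = 3.

x ≡ 43 (mod 180).


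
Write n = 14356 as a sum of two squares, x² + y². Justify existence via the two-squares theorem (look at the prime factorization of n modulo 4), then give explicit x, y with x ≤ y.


Step 1: Factor n = 14356 = 2^2 · 37 · 97.
Step 2: Check the mod-4 condition on each prime factor: 2 = 2 (special); 37 ≡ 1 (mod 4), exponent 1; 97 ≡ 1 (mod 4), exponent 1.
All primes ≡ 3 (mod 4) appear to even exponent (or don't appear), so by the two-squares theorem n IS expressible as a sum of two squares.
Step 3: Build a representation. Group n = k² · m with k = 2 and m = 37 · 97 = 3589 (a product of primes ≡ 1 (mod 4)); a representation of m scales to one of n via (k·x)² + (k·y)² = k²(x² + y²). Each prime p ≡ 1 (mod 4) is itself a sum of two squares; find a² by testing p − a² for a perfect square:
  37: 37 − 1² = 36 = 6² ⇒ 37 = 1² + 6².
  97: 97 − 1² = 96, 97 − 2² = 93, 97 − 3² = 88, 97 − 4² = 81 = 9² ⇒ 97 = 4² + 9².
  Combine using the Brahmagupta–Fibonacci identity (a² + b²)(c² + d²) = (ac − bd)² + (ad + bc)² = (ac + bd)² + (ad − bc)²:
  37 · 97 = 3589: from (1² + 6²)(4² + 9²), take (1·4 − 6·9, 1·9 + 6·4) = (4 − 54, 9 + 24) = (-50, 33); dropping signs (only squares matter) gives (50, 33); check 50² + 33² = 2500 + 1089 = 3589 ✓.
  Scale by k = 2: (2·50, 2·33) = (100, 66).
Step 4: Order so x ≤ y and verify: 66² + 100² = 4356 + 10000 = 14356 = n. ✓

n = 14356 = 66² + 100² (one valid representation with x ≤ y).


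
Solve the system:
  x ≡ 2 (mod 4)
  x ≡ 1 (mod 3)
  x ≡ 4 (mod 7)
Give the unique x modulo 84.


Moduli 4, 3, 7 are pairwise coprime; by CRT there is a unique solution modulo M = 4 · 3 · 7 = 84.
Solve pairwise, accumulating the modulus:
  Start with x ≡ 2 (mod 4).
  Combine with x ≡ 1 (mod 3): since gcd(4, 3) = 1, we get a unique residue mod 12.
    Write x = 2 + 4·t and substitute into x ≡ 1 (mod 3): 4·t ≡ 1 − 2 = -1 (mod 3).
    Reduce coefficients mod 3: 1·t ≡ 2 (mod 3).
    So t ≡ 2 (mod 3).
    Then x = 2 + 4·2 = 10, valid modulo lcm(4, 3) = 12: x ≡ 10 (mod 12).
  Combine with x ≡ 4 (mod 7): since gcd(12, 7) = 1, we get a unique residue mod 84.
    Write x = 10 + 12·t and substitute into x ≡ 4 (mod 7): 12·t ≡ 4 − 10 = -6 (mod 7).
    Reduce coefficients mod 7: 5·t ≡ 1 (mod 7).
    The inverse of 5 mod 7 is 3 (since 5·3 = 15 = 2·7 + 1), so t ≡ 3·1 = 3 ≡ 3 (mod 7).
    Then x = 10 + 12·3 = 46, valid modulo lcm(12, 7) = 84: x ≡ 46 (mod 84).
Verify: 46 mod 4 = 2 ✓, 46 mod 3 = 1 ✓, 46 mod 7 = 4 ✓.

x ≡ 46 (mod 84).


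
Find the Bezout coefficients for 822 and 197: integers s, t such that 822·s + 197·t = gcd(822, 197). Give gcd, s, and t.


Euclidean algorithm on (822, 197) — divide until remainder is 0:
  822 = 4 · 197 + 34
  197 = 5 · 34 + 27
  34 = 1 · 27 + 7
  27 = 3 · 7 + 6
  7 = 1 · 6 + 1
  6 = 6 · 1 + 0
gcd(822, 197) = 1.
Track Bezout coefficients alongside the remainders: start with r₀ = 822 = a·1 + b·0 (s = 1, t = 0) and r₁ = 197 = a·0 + b·1 (s = 0, t = 1); each new remainder r_{k+1} = r_{k-1} − q_k·r_k inherits s_{k+1} = s_{k-1} − q_k·s_k, t_{k+1} = t_{k-1} − q_k·t_k, so r_k = a·s_k + b·t_k at every step:
  q = 4: r = 34, s = 1 − 4·0 = 1, t = 0 − 4·1 = -4  (check: 822·1 + 197·(-4) = 34)
  q = 5: r = 27, s = 0 − 5·1 = -5, t = 1 − 5·(-4) = 21  (check: 822·(-5) + 197·21 = 27)
  q = 1: r = 7, s = 1 − 1·(-5) = 6, t = -4 − 1·21 = -25  (check: 822·6 + 197·(-25) = 7)
  q = 3: r = 6, s = -5 − 3·6 = -23, t = 21 − 3·(-25) = 96  (check: 822·(-23) + 197·96 = 6)
  q = 1: r = 1, s = 6 − 1·(-23) = 29, t = -25 − 1·96 = -121  (check: 822·29 + 197·(-121) = 1)
The row with r = 1 (the gcd) gives the Bezout coefficients s = 29, t = -121.
Result: 822 · (29) + 197 · (-121) = 1.

gcd(822, 197) = 1; s = 29, t = -121 (check: 822·29 + 197·(-121) = 1).


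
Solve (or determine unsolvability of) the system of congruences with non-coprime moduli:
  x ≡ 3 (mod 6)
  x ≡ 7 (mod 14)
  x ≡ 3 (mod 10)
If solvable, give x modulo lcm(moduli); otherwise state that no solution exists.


Moduli 6, 14, 10 are not pairwise coprime, so CRT works modulo lcm(m_i) when all pairwise compatibility conditions hold.
Pairwise compatibility: gcd(m_i, m_j) must divide a_i - a_j for every pair.
Merge one congruence at a time:
  Start: x ≡ 3 (mod 6).
  Combine with x ≡ 7 (mod 14): gcd(6, 14) = 2; 7 - 3 = 4, which IS divisible by 2, so compatible.
    Write x = 3 + 6·t and substitute into x ≡ 7 (mod 14): 6·t ≡ 7 − 3 = 4 (mod 14).
    Divide the congruence (and modulus) by g = 2: 3·t ≡ 2 (mod 7).
    The inverse of 3 mod 7 is 5 (since 3·5 = 15 = 2·7 + 1), so t ≡ 5·2 = 10 ≡ 3 (mod 7).
    Then x = 3 + 6·3 = 21, valid modulo lcm(6, 14) = 42: x ≡ 21 (mod 42).
  Combine with x ≡ 3 (mod 10): gcd(42, 10) = 2; 3 - 21 = -18, which IS divisible by 2, so compatible.
    Write x = 21 + 42·t and substitute into x ≡ 3 (mod 10): 42·t ≡ 3 − 21 = -18 (mod 10).
    Divide the congruence (and modulus) by g = 2: 21·t ≡ -9 (mod 5).
    Reduce coefficients mod 5: 1·t ≡ 1 (mod 5).
    So t ≡ 1 (mod 5).
    Then x = 21 + 42·1 = 63, valid modulo lcm(42, 10) = 210: x ≡ 63 (mod 210).
Verify: 63 mod 6 = 3, 63 mod 14 = 7, 63 mod 10 = 3.

x ≡ 63 (mod 210).


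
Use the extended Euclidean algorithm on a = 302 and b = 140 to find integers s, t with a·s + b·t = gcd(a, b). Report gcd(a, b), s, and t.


Euclidean algorithm on (302, 140) — divide until remainder is 0:
  302 = 2 · 140 + 22
  140 = 6 · 22 + 8
  22 = 2 · 8 + 6
  8 = 1 · 6 + 2
  6 = 3 · 2 + 0
gcd(302, 140) = 2.
Track Bezout coefficients alongside the remainders: start with r₀ = 302 = a·1 + b·0 (s = 1, t = 0) and r₁ = 140 = a·0 + b·1 (s = 0, t = 1); each new remainder r_{k+1} = r_{k-1} − q_k·r_k inherits s_{k+1} = s_{k-1} − q_k·s_k, t_{k+1} = t_{k-1} − q_k·t_k, so r_k = a·s_k + b·t_k at every step:
  q = 2: r = 22, s = 1 − 2·0 = 1, t = 0 − 2·1 = -2  (check: 302·1 + 140·(-2) = 22)
  q = 6: r = 8, s = 0 − 6·1 = -6, t = 1 − 6·(-2) = 13  (check: 302·(-6) + 140·13 = 8)
  q = 2: r = 6, s = 1 − 2·(-6) = 13, t = -2 − 2·13 = -28  (check: 302·13 + 140·(-28) = 6)
  q = 1: r = 2, s = -6 − 1·13 = -19, t = 13 − 1·(-28) = 41  (check: 302·(-19) + 140·41 = 2)
The row with r = 2 (the gcd) gives the Bezout coefficients s = -19, t = 41.
Result: 302 · (-19) + 140 · (41) = 2.

gcd(302, 140) = 2; s = -19, t = 41 (check: 302·(-19) + 140·41 = 2).


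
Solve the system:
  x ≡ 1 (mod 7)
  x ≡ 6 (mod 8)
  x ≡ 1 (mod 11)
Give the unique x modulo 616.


Moduli 7, 8, 11 are pairwise coprime; by CRT there is a unique solution modulo M = 7 · 8 · 11 = 616.
Solve pairwise, accumulating the modulus:
  Start with x ≡ 1 (mod 7).
  Combine with x ≡ 6 (mod 8): since gcd(7, 8) = 1, we get a unique residue mod 56.
    Write x = 1 + 7·t and substitute into x ≡ 6 (mod 8): 7·t ≡ 6 − 1 = 5 (mod 8).
    The inverse of 7 mod 8 is 7 (since 7·7 = 49 = 6·8 + 1), so t ≡ 7·5 = 35 ≡ 3 (mod 8).
    Then x = 1 + 7·3 = 22, valid modulo lcm(7, 8) = 56: x ≡ 22 (mod 56).
  Combine with x ≡ 1 (mod 11): since gcd(56, 11) = 1, we get a unique residue mod 616.
    Write x = 22 + 56·t and substitute into x ≡ 1 (mod 11): 56·t ≡ 1 − 22 = -21 (mod 11).
    Reduce coefficients mod 11: 1·t ≡ 1 (mod 11).
    So t ≡ 1 (mod 11).
    Then x = 22 + 56·1 = 78, valid modulo lcm(56, 11) = 616: x ≡ 78 (mod 616).
Verify: 78 mod 7 = 1 ✓, 78 mod 8 = 6 ✓, 78 mod 11 = 1 ✓.

x ≡ 78 (mod 616).


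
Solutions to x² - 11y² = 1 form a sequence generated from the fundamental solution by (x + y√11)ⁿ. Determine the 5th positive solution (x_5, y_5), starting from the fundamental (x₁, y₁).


Step 1: Find the fundamental solution (x₁, y₁) of x² - 11y² = 1.
  Expand √11 as a continued fraction. a₀ = ⌊√11⌋ = 3; iterate m_{k+1} = d_k·a_k − m_k, d_{k+1} = (11 − m_{k+1}²)/d_k, a_{k+1} = ⌊(a₀ + m_{k+1})/d_{k+1}⌋ (starting m₀ = 0, d₀ = 1), with convergents p_k = a_k·p_{k-1} + p_{k-2}, q_k = a_k·q_{k-1} + q_{k-2} (p₋₁ = 1, q₋₁ = 0):
  k = 0: a₀ = 3; p₀/q₀ = 3/1; p₀² − 11·q₀² = 9 − 11 = -2.
  k = 1: m = 3, d = 2, a = ⌊(3 + 3)/2⌋ = 3; p/q = (3·3 + 1)/(3·1 + 0) = 10/3; p² − 11·q² = 100 − 99 = 1.
  The first convergent with p² − 11·q² = 1 gives the fundamental solution (x₁, y₁) = (10, 3).
Step 2: Apply the recurrence (x_{n+1}, y_{n+1}) = (x₁x_n + 11y₁y_n, x₁y_n + y₁x_n) repeatedly.
  From (x_1, y_1) = (10, 3): x_2 = 10·10 + 11·3·3 = 199; y_2 = 10·3 + 3·10 = 60.
  From (x_2, y_2) = (199, 60): x_3 = 10·199 + 11·3·60 = 3970; y_3 = 10·60 + 3·199 = 1197.
  From (x_3, y_3) = (3970, 1197): x_4 = 10·3970 + 11·3·1197 = 79201; y_4 = 10·1197 + 3·3970 = 23880.
  From (x_4, y_4) = (79201, 23880): x_5 = 10·79201 + 11·3·23880 = 1580050; y_5 = 10·23880 + 3·79201 = 476403.
Step 3: Verify x_5² - 11·y_5² = 2496558002500 - 2496558002499 = 1 (should be 1). ✓

(x_1, y_1) = (10, 3); (x_5, y_5) = (1580050, 476403).


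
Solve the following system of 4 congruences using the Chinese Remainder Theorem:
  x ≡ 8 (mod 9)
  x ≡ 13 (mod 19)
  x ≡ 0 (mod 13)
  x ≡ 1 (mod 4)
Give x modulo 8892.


Product of moduli M = 9 · 19 · 13 · 4 = 8892.
Merge one congruence at a time:
  Start: x ≡ 8 (mod 9).
  Combine with x ≡ 13 (mod 19); new modulus lcm = 171.
    Write x = 8 + 9·t and substitute into x ≡ 13 (mod 19): 9·t ≡ 13 − 8 = 5 (mod 19).
    The inverse of 9 mod 19 is 17 (since 9·17 = 153 = 8·19 + 1), so t ≡ 17·5 = 85 ≡ 9 (mod 19).
    Then x = 8 + 9·9 = 89, valid modulo lcm(9, 19) = 171: x ≡ 89 (mod 171).
  Combine with x ≡ 0 (mod 13); new modulus lcm = 2223.
    Write x = 89 + 171·t and substitute into x ≡ 0 (mod 13): 171·t ≡ 0 − 89 = -89 (mod 13).
    Reduce coefficients mod 13: 2·t ≡ 2 (mod 13).
    The inverse of 2 mod 13 is 7 (since 2·7 = 14 = 1·13 + 1), so t ≡ 7·2 = 14 ≡ 1 (mod 13).
    Then x = 89 + 171·1 = 260, valid modulo lcm(171, 13) = 2223: x ≡ 260 (mod 2223).
  Combine with x ≡ 1 (mod 4); new modulus lcm = 8892.
    Write x = 260 + 2223·t and substitute into x ≡ 1 (mod 4): 2223·t ≡ 1 − 260 = -259 (mod 4).
    Reduce coefficients mod 4: 3·t ≡ 1 (mod 4).
    The inverse of 3 mod 4 is 3 (since 3·3 = 9 = 2·4 + 1), so t ≡ 3·1 = 3 ≡ 3 (mod 4).
    Then x = 260 + 2223·3 = 6929, valid modulo lcm(2223, 4) = 8892: x ≡ 6929 (mod 8892).
Verify against each original: 6929 mod 9 = 8, 6929 mod 19 = 13, 6929 mod 13 = 0, 6929 mod 4 = 1.

x ≡ 6929 (mod 8892).


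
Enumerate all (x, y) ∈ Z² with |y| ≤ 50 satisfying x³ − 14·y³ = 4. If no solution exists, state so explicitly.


The equation is x³ - 14y³ = 4. For fixed y, x³ = 14·y³ + 4, so a solution requires the RHS to be a perfect cube.
Strategy: iterate y from -50 to 50, compute RHS = 14·y³ + 4, and check whether it is a (positive or negative) perfect cube.
Check small values of y:
  y = 0: RHS = 4 is not a perfect cube.
  y = 1: RHS = 18 is not a perfect cube.
  y = -1: RHS = -10 is not a perfect cube.
  y = 2: RHS = 116 is not a perfect cube.
  y = -2: RHS = -108 is not a perfect cube.
  y = 3: RHS = 382 is not a perfect cube.
  y = -3: RHS = -374 is not a perfect cube.
Continuing the search up to |y| = 50 finds no solutions either.
No (x, y) in the scanned range satisfies the equation.

No integer solutions with |y| ≤ 50.


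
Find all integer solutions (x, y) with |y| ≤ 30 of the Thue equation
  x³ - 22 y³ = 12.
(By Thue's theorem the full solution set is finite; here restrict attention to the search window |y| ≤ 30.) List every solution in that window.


The equation is x³ - 22y³ = 12. For fixed y, x³ = 22·y³ + 12, so a solution requires the RHS to be a perfect cube.
Strategy: iterate y from -30 to 30, compute RHS = 22·y³ + 12, and check whether it is a (positive or negative) perfect cube.
Check small values of y:
  y = 0: RHS = 12 is not a perfect cube.
  y = 1: RHS = 34 is not a perfect cube.
  y = -1: RHS = -10 is not a perfect cube.
  y = 2: RHS = 188 is not a perfect cube.
  y = -2: RHS = -164 is not a perfect cube.
  y = 3: RHS = 606 is not a perfect cube.
  y = -3: RHS = -582 is not a perfect cube.
Continuing the search up to |y| = 30 finds no solutions either.
No (x, y) in the scanned range satisfies the equation.

No integer solutions with |y| ≤ 30.


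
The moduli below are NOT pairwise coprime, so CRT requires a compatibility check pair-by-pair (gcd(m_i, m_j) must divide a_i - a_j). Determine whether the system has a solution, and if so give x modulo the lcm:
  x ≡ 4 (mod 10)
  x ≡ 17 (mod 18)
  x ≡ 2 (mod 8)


Moduli 10, 18, 8 are not pairwise coprime, so CRT works modulo lcm(m_i) when all pairwise compatibility conditions hold.
Pairwise compatibility: gcd(m_i, m_j) must divide a_i - a_j for every pair.
Merge one congruence at a time:
  Start: x ≡ 4 (mod 10).
  Combine with x ≡ 17 (mod 18): gcd(10, 18) = 2, and 17 - 4 = 13 is NOT divisible by 2.
    ⇒ system is inconsistent (no integer solution).

No solution (the system is inconsistent).


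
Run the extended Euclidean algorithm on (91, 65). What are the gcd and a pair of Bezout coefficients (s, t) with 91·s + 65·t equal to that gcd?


Euclidean algorithm on (91, 65) — divide until remainder is 0:
  91 = 1 · 65 + 26
  65 = 2 · 26 + 13
  26 = 2 · 13 + 0
gcd(91, 65) = 13.
Track Bezout coefficients alongside the remainders: start with r₀ = 91 = a·1 + b·0 (s = 1, t = 0) and r₁ = 65 = a·0 + b·1 (s = 0, t = 1); each new remainder r_{k+1} = r_{k-1} − q_k·r_k inherits s_{k+1} = s_{k-1} − q_k·s_k, t_{k+1} = t_{k-1} − q_k·t_k, so r_k = a·s_k + b·t_k at every step:
  q = 1: r = 26, s = 1 − 1·0 = 1, t = 0 − 1·1 = -1  (check: 91·1 + 65·(-1) = 26)
  q = 2: r = 13, s = 0 − 2·1 = -2, t = 1 − 2·(-1) = 3  (check: 91·(-2) + 65·3 = 13)
The row with r = 13 (the gcd) gives the Bezout coefficients s = -2, t = 3.
Result: 91 · (-2) + 65 · (3) = 13.

gcd(91, 65) = 13; s = -2, t = 3 (check: 91·(-2) + 65·3 = 13).


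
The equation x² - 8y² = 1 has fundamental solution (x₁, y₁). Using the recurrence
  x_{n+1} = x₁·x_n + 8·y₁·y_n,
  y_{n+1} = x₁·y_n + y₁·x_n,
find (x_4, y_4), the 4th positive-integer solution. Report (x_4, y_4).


Step 1: Find the fundamental solution (x₁, y₁) of x² - 8y² = 1.
  Expand √8 as a continued fraction. a₀ = ⌊√8⌋ = 2; iterate m_{k+1} = d_k·a_k − m_k, d_{k+1} = (8 − m_{k+1}²)/d_k, a_{k+1} = ⌊(a₀ + m_{k+1})/d_{k+1}⌋ (starting m₀ = 0, d₀ = 1), with convergents p_k = a_k·p_{k-1} + p_{k-2}, q_k = a_k·q_{k-1} + q_{k-2} (p₋₁ = 1, q₋₁ = 0):
  k = 0: a₀ = 2; p₀/q₀ = 2/1; p₀² − 8·q₀² = 4 − 8 = -4.
  k = 1: m = 2, d = 4, a = ⌊(2 + 2)/4⌋ = 1; p/q = (1·2 + 1)/(1·1 + 0) = 3/1; p² − 8·q² = 9 − 8 = 1.
  The first convergent with p² − 8·q² = 1 gives the fundamental solution (x₁, y₁) = (3, 1).
Step 2: Apply the recurrence (x_{n+1}, y_{n+1}) = (x₁x_n + 8y₁y_n, x₁y_n + y₁x_n) repeatedly.
  From (x_1, y_1) = (3, 1): x_2 = 3·3 + 8·1·1 = 17; y_2 = 3·1 + 1·3 = 6.
  From (x_2, y_2) = (17, 6): x_3 = 3·17 + 8·1·6 = 99; y_3 = 3·6 + 1·17 = 35.
  From (x_3, y_3) = (99, 35): x_4 = 3·99 + 8·1·35 = 577; y_4 = 3·35 + 1·99 = 204.
Step 3: Verify x_4² - 8·y_4² = 332929 - 332928 = 1 (should be 1). ✓

(x_1, y_1) = (3, 1); (x_4, y_4) = (577, 204).


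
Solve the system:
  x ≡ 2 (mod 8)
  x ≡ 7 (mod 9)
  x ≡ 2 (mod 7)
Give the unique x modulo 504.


Moduli 8, 9, 7 are pairwise coprime; by CRT there is a unique solution modulo M = 8 · 9 · 7 = 504.
Solve pairwise, accumulating the modulus:
  Start with x ≡ 2 (mod 8).
  Combine with x ≡ 7 (mod 9): since gcd(8, 9) = 1, we get a unique residue mod 72.
    Write x = 2 + 8·t and substitute into x ≡ 7 (mod 9): 8·t ≡ 7 − 2 = 5 (mod 9).
    The inverse of 8 mod 9 is 8 (since 8·8 = 64 = 7·9 + 1), so t ≡ 8·5 = 40 ≡ 4 (mod 9).
    Then x = 2 + 8·4 = 34, valid modulo lcm(8, 9) = 72: x ≡ 34 (mod 72).
  Combine with x ≡ 2 (mod 7): since gcd(72, 7) = 1, we get a unique residue mod 504.
    Write x = 34 + 72·t and substitute into x ≡ 2 (mod 7): 72·t ≡ 2 − 34 = -32 (mod 7).
    Reduce coefficients mod 7: 2·t ≡ 3 (mod 7).
    The inverse of 2 mod 7 is 4 (since 2·4 = 8 = 1·7 + 1), so t ≡ 4·3 = 12 ≡ 5 (mod 7).
    Then x = 34 + 72·5 = 394, valid modulo lcm(72, 7) = 504: x ≡ 394 (mod 504).
Verify: 394 mod 8 = 2 ✓, 394 mod 9 = 7 ✓, 394 mod 7 = 2 ✓.

x ≡ 394 (mod 504).


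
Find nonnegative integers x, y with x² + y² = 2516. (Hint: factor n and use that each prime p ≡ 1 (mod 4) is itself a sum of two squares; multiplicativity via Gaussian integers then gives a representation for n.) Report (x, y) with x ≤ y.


Step 1: Factor n = 2516 = 2^2 · 17 · 37.
Step 2: Check the mod-4 condition on each prime factor: 2 = 2 (special); 17 ≡ 1 (mod 4), exponent 1; 37 ≡ 1 (mod 4), exponent 1.
All primes ≡ 3 (mod 4) appear to even exponent (or don't appear), so by the two-squares theorem n IS expressible as a sum of two squares.
Step 3: Build a representation. Group n = k² · m with k = 2 and m = 17 · 37 = 629 (a product of primes ≡ 1 (mod 4)); a representation of m scales to one of n via (k·x)² + (k·y)² = k²(x² + y²). Each prime p ≡ 1 (mod 4) is itself a sum of two squares; find a² by testing p − a² for a perfect square:
  17: 17 − 1² = 16 = 4² ⇒ 17 = 1² + 4².
  37: 37 − 1² = 36 = 6² ⇒ 37 = 1² + 6².
  Combine using the Brahmagupta–Fibonacci identity (a² + b²)(c² + d²) = (ac − bd)² + (ad + bc)² = (ac + bd)² + (ad − bc)²:
  17 · 37 = 629: from (1² + 4²)(1² + 6²), take (1·1 − 4·6, 1·6 + 4·1) = (1 − 24, 6 + 4) = (-23, 10); dropping signs (only squares matter) gives (23, 10); check 23² + 10² = 529 + 100 = 629 ✓.
  Scale by k = 2: (2·23, 2·10) = (46, 20).
Step 4: Order so x ≤ y and verify: 20² + 46² = 400 + 2116 = 2516 = n. ✓

n = 2516 = 20² + 46² (one valid representation with x ≤ y).


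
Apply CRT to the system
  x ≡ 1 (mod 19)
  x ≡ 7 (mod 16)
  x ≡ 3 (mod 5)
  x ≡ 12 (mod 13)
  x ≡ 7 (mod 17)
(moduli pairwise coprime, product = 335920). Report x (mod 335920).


Product of moduli M = 19 · 16 · 5 · 13 · 17 = 335920.
Merge one congruence at a time:
  Start: x ≡ 1 (mod 19).
  Combine with x ≡ 7 (mod 16); new modulus lcm = 304.
    Write x = 1 + 19·t and substitute into x ≡ 7 (mod 16): 19·t ≡ 7 − 1 = 6 (mod 16).
    Reduce coefficients mod 16: 3·t ≡ 6 (mod 16).
    The inverse of 3 mod 16 is 11 (since 3·11 = 33 = 2·16 + 1), so t ≡ 11·6 = 66 ≡ 2 (mod 16).
    Then x = 1 + 19·2 = 39, valid modulo lcm(19, 16) = 304: x ≡ 39 (mod 304).
  Combine with x ≡ 3 (mod 5); new modulus lcm = 1520.
    Write x = 39 + 304·t and substitute into x ≡ 3 (mod 5): 304·t ≡ 3 − 39 = -36 (mod 5).
    Reduce coefficients mod 5: 4·t ≡ 4 (mod 5).
    The inverse of 4 mod 5 is 4 (since 4·4 = 16 = 3·5 + 1), so t ≡ 4·4 = 16 ≡ 1 (mod 5).
    Then x = 39 + 304·1 = 343, valid modulo lcm(304, 5) = 1520: x ≡ 343 (mod 1520).
  Combine with x ≡ 12 (mod 13); new modulus lcm = 19760.
    Write x = 343 + 1520·t and substitute into x ≡ 12 (mod 13): 1520·t ≡ 12 − 343 = -331 (mod 13).
    Reduce coefficients mod 13: 12·t ≡ 7 (mod 13).
    The inverse of 12 mod 13 is 12 (since 12·12 = 144 = 11·13 + 1), so t ≡ 12·7 = 84 ≡ 6 (mod 13).
    Then x = 343 + 1520·6 = 9463, valid modulo lcm(1520, 13) = 19760: x ≡ 9463 (mod 19760).
  Combine with x ≡ 7 (mod 17); new modulus lcm = 335920.
    Write x = 9463 + 19760·t and substitute into x ≡ 7 (mod 17): 19760·t ≡ 7 − 9463 = -9456 (mod 17).
    Reduce coefficients mod 17: 6·t ≡ 13 (mod 17).
    The inverse of 6 mod 17 is 3 (since 6·3 = 18 = 1·17 + 1), so t ≡ 3·13 = 39 ≡ 5 (mod 17).
    Then x = 9463 + 19760·5 = 108263, valid modulo lcm(19760, 17) = 335920: x ≡ 108263 (mod 335920).
Verify against each original: 108263 mod 19 = 1, 108263 mod 16 = 7, 108263 mod 5 = 3, 108263 mod 13 = 12, 108263 mod 17 = 7.

x ≡ 108263 (mod 335920).


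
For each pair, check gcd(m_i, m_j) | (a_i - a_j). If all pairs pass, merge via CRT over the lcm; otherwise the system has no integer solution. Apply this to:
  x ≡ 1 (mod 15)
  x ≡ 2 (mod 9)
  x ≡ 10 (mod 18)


Moduli 15, 9, 18 are not pairwise coprime, so CRT works modulo lcm(m_i) when all pairwise compatibility conditions hold.
Pairwise compatibility: gcd(m_i, m_j) must divide a_i - a_j for every pair.
Merge one congruence at a time:
  Start: x ≡ 1 (mod 15).
  Combine with x ≡ 2 (mod 9): gcd(15, 9) = 3, and 2 - 1 = 1 is NOT divisible by 3.
    ⇒ system is inconsistent (no integer solution).

No solution (the system is inconsistent).


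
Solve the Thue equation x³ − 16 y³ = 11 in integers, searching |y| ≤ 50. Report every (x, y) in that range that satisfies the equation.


The equation is x³ - 16y³ = 11. For fixed y, x³ = 16·y³ + 11, so a solution requires the RHS to be a perfect cube.
Strategy: iterate y from -50 to 50, compute RHS = 16·y³ + 11, and check whether it is a (positive or negative) perfect cube.
Check small values of y:
  y = 0: RHS = 11 is not a perfect cube.
  y = 1: RHS = 27 = (3)³ ⇒ x = 3 works.
  y = -1: RHS = -5 is not a perfect cube.
  y = 2: RHS = 139 is not a perfect cube.
  y = -2: RHS = -117 is not a perfect cube.
  y = 3: RHS = 443 is not a perfect cube.
  y = -3: RHS = -421 is not a perfect cube.
Continuing the search up to |y| = 50 finds no further solutions beyond those listed.
Collected solutions: (3, 1).

Solutions (with |y| ≤ 50): (3, 1).


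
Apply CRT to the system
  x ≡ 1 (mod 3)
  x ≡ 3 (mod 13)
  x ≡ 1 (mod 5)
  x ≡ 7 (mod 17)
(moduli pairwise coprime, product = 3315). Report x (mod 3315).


Product of moduli M = 3 · 13 · 5 · 17 = 3315.
Merge one congruence at a time:
  Start: x ≡ 1 (mod 3).
  Combine with x ≡ 3 (mod 13); new modulus lcm = 39.
    Write x = 1 + 3·t and substitute into x ≡ 3 (mod 13): 3·t ≡ 3 − 1 = 2 (mod 13).
    The inverse of 3 mod 13 is 9 (since 3·9 = 27 = 2·13 + 1), so t ≡ 9·2 = 18 ≡ 5 (mod 13).
    Then x = 1 + 3·5 = 16, valid modulo lcm(3, 13) = 39: x ≡ 16 (mod 39).
  Combine with x ≡ 1 (mod 5); new modulus lcm = 195.
    Write x = 16 + 39·t and substitute into x ≡ 1 (mod 5): 39·t ≡ 1 − 16 = -15 (mod 5).
    Reduce coefficients mod 5: 4·t ≡ 0 (mod 5).
    The inverse of 4 mod 5 is 4 (since 4·4 = 16 = 3·5 + 1), so t ≡ 4·0 = 0 ≡ 0 (mod 5).
    Then x = 16 + 39·0 = 16, valid modulo lcm(39, 5) = 195: x ≡ 16 (mod 195).
  Combine with x ≡ 7 (mod 17); new modulus lcm = 3315.
    Write x = 16 + 195·t and substitute into x ≡ 7 (mod 17): 195·t ≡ 7 − 16 = -9 (mod 17).
    Reduce coefficients mod 17: 8·t ≡ 8 (mod 17).
    The inverse of 8 mod 17 is 15 (since 8·15 = 120 = 7·17 + 1), so t ≡ 15·8 = 120 ≡ 1 (mod 17).
    Then x = 16 + 195·1 = 211, valid modulo lcm(195, 17) = 3315: x ≡ 211 (mod 3315).
Verify against each original: 211 mod 3 = 1, 211 mod 13 = 3, 211 mod 5 = 1, 211 mod 17 = 7.

x ≡ 211 (mod 3315).


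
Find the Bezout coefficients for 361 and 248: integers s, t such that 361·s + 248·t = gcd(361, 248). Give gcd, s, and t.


Euclidean algorithm on (361, 248) — divide until remainder is 0:
  361 = 1 · 248 + 113
  248 = 2 · 113 + 22
  113 = 5 · 22 + 3
  22 = 7 · 3 + 1
  3 = 3 · 1 + 0
gcd(361, 248) = 1.
Track Bezout coefficients alongside the remainders: start with r₀ = 361 = a·1 + b·0 (s = 1, t = 0) and r₁ = 248 = a·0 + b·1 (s = 0, t = 1); each new remainder r_{k+1} = r_{k-1} − q_k·r_k inherits s_{k+1} = s_{k-1} − q_k·s_k, t_{k+1} = t_{k-1} − q_k·t_k, so r_k = a·s_k + b·t_k at every step:
  q = 1: r = 113, s = 1 − 1·0 = 1, t = 0 − 1·1 = -1  (check: 361·1 + 248·(-1) = 113)
  q = 2: r = 22, s = 0 − 2·1 = -2, t = 1 − 2·(-1) = 3  (check: 361·(-2) + 248·3 = 22)
  q = 5: r = 3, s = 1 − 5·(-2) = 11, t = -1 − 5·3 = -16  (check: 361·11 + 248·(-16) = 3)
  q = 7: r = 1, s = -2 − 7·11 = -79, t = 3 − 7·(-16) = 115  (check: 361·(-79) + 248·115 = 1)
The row with r = 1 (the gcd) gives the Bezout coefficients s = -79, t = 115.
Result: 361 · (-79) + 248 · (115) = 1.

gcd(361, 248) = 1; s = -79, t = 115 (check: 361·(-79) + 248·115 = 1).


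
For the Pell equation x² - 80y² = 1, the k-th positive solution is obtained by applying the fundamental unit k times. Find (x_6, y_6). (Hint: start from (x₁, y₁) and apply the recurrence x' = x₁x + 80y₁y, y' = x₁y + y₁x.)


Step 1: Find the fundamental solution (x₁, y₁) of x² - 80y² = 1.
  Expand √80 as a continued fraction. a₀ = ⌊√80⌋ = 8; iterate m_{k+1} = d_k·a_k − m_k, d_{k+1} = (80 − m_{k+1}²)/d_k, a_{k+1} = ⌊(a₀ + m_{k+1})/d_{k+1}⌋ (starting m₀ = 0, d₀ = 1), with convergents p_k = a_k·p_{k-1} + p_{k-2}, q_k = a_k·q_{k-1} + q_{k-2} (p₋₁ = 1, q₋₁ = 0):
  k = 0: a₀ = 8; p₀/q₀ = 8/1; p₀² − 80·q₀² = 64 − 80 = -16.
  k = 1: m = 8, d = 16, a = ⌊(8 + 8)/16⌋ = 1; p/q = (1·8 + 1)/(1·1 + 0) = 9/1; p² − 80·q² = 81 − 80 = 1.
  The first convergent with p² − 80·q² = 1 gives the fundamental solution (x₁, y₁) = (9, 1).
Step 2: Apply the recurrence (x_{n+1}, y_{n+1}) = (x₁x_n + 80y₁y_n, x₁y_n + y₁x_n) repeatedly.
  From (x_1, y_1) = (9, 1): x_2 = 9·9 + 80·1·1 = 161; y_2 = 9·1 + 1·9 = 18.
  From (x_2, y_2) = (161, 18): x_3 = 9·161 + 80·1·18 = 2889; y_3 = 9·18 + 1·161 = 323.
  From (x_3, y_3) = (2889, 323): x_4 = 9·2889 + 80·1·323 = 51841; y_4 = 9·323 + 1·2889 = 5796.
  From (x_4, y_4) = (51841, 5796): x_5 = 9·51841 + 80·1·5796 = 930249; y_5 = 9·5796 + 1·51841 = 104005.
  From (x_5, y_5) = (930249, 104005): x_6 = 9·930249 + 80·1·104005 = 16692641; y_6 = 9·104005 + 1·930249 = 1866294.
Step 3: Verify x_6² - 80·y_6² = 278644263554881 - 278644263554880 = 1 (should be 1). ✓

(x_1, y_1) = (9, 1); (x_6, y_6) = (16692641, 1866294).


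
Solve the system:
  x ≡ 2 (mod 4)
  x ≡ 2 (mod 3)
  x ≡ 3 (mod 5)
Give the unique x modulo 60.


Moduli 4, 3, 5 are pairwise coprime; by CRT there is a unique solution modulo M = 4 · 3 · 5 = 60.
Solve pairwise, accumulating the modulus:
  Start with x ≡ 2 (mod 4).
  Combine with x ≡ 2 (mod 3): since gcd(4, 3) = 1, we get a unique residue mod 12.
    Write x = 2 + 4·t and substitute into x ≡ 2 (mod 3): 4·t ≡ 2 − 2 = 0 (mod 3).
    Reduce coefficients mod 3: 1·t ≡ 0 (mod 3).
    So t ≡ 0 (mod 3).
    Then x = 2 + 4·0 = 2, valid modulo lcm(4, 3) = 12: x ≡ 2 (mod 12).
  Combine with x ≡ 3 (mod 5): since gcd(12, 5) = 1, we get a unique residue mod 60.
    Write x = 2 + 12·t and substitute into x ≡ 3 (mod 5): 12·t ≡ 3 − 2 = 1 (mod 5).
    Reduce coefficients mod 5: 2·t ≡ 1 (mod 5).
    The inverse of 2 mod 5 is 3 (since 2·3 = 6 = 1·5 + 1), so t ≡ 3·1 = 3 ≡ 3 (mod 5).
    Then x = 2 + 12·3 = 38, valid modulo lcm(12, 5) = 60: x ≡ 38 (mod 60).
Verify: 38 mod 4 = 2 ✓, 38 mod 3 = 2 ✓, 38 mod 5 = 3 ✓.

x ≡ 38 (mod 60).


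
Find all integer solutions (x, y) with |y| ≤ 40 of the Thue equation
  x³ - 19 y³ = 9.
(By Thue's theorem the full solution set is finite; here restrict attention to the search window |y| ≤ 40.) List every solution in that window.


The equation is x³ - 19y³ = 9. For fixed y, x³ = 19·y³ + 9, so a solution requires the RHS to be a perfect cube.
Strategy: iterate y from -40 to 40, compute RHS = 19·y³ + 9, and check whether it is a (positive or negative) perfect cube.
Check small values of y:
  y = 0: RHS = 9 is not a perfect cube.
  y = 1: RHS = 28 is not a perfect cube.
  y = -1: RHS = -10 is not a perfect cube.
  y = 2: RHS = 161 is not a perfect cube.
  y = -2: RHS = -143 is not a perfect cube.
  y = 3: RHS = 522 is not a perfect cube.
  y = -3: RHS = -504 is not a perfect cube.
Continuing the search up to |y| = 40 finds no solutions either.
No (x, y) in the scanned range satisfies the equation.

No integer solutions with |y| ≤ 40.


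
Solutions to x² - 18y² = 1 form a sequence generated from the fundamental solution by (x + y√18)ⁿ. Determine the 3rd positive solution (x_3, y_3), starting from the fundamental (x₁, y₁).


Step 1: Find the fundamental solution (x₁, y₁) of x² - 18y² = 1.
  Expand √18 as a continued fraction. a₀ = ⌊√18⌋ = 4; iterate m_{k+1} = d_k·a_k − m_k, d_{k+1} = (18 − m_{k+1}²)/d_k, a_{k+1} = ⌊(a₀ + m_{k+1})/d_{k+1}⌋ (starting m₀ = 0, d₀ = 1), with convergents p_k = a_k·p_{k-1} + p_{k-2}, q_k = a_k·q_{k-1} + q_{k-2} (p₋₁ = 1, q₋₁ = 0):
  k = 0: a₀ = 4; p₀/q₀ = 4/1; p₀² − 18·q₀² = 16 − 18 = -2.
  k = 1: m = 4, d = 2, a = ⌊(4 + 4)/2⌋ = 4; p/q = (4·4 + 1)/(4·1 + 0) = 17/4; p² − 18·q² = 289 − 288 = 1.
  The first convergent with p² − 18·q² = 1 gives the fundamental solution (x₁, y₁) = (17, 4).
Step 2: Apply the recurrence (x_{n+1}, y_{n+1}) = (x₁x_n + 18y₁y_n, x₁y_n + y₁x_n) repeatedly.
  From (x_1, y_1) = (17, 4): x_2 = 17·17 + 18·4·4 = 577; y_2 = 17·4 + 4·17 = 136.
  From (x_2, y_2) = (577, 136): x_3 = 17·577 + 18·4·136 = 19601; y_3 = 17·136 + 4·577 = 4620.
Step 3: Verify x_3² - 18·y_3² = 384199201 - 384199200 = 1 (should be 1). ✓

(x_1, y_1) = (17, 4); (x_3, y_3) = (19601, 4620).


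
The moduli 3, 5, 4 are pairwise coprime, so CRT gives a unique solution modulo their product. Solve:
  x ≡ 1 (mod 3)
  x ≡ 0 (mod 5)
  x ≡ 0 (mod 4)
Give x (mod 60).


Moduli 3, 5, 4 are pairwise coprime; by CRT there is a unique solution modulo M = 3 · 5 · 4 = 60.
Solve pairwise, accumulating the modulus:
  Start with x ≡ 1 (mod 3).
  Combine with x ≡ 0 (mod 5): since gcd(3, 5) = 1, we get a unique residue mod 15.
    Write x = 1 + 3·t and substitute into x ≡ 0 (mod 5): 3·t ≡ 0 − 1 = -1 (mod 5).
    Reduce coefficients mod 5: 3·t ≡ 4 (mod 5).
    The inverse of 3 mod 5 is 2 (since 3·2 = 6 = 1·5 + 1), so t ≡ 2·4 = 8 ≡ 3 (mod 5).
    Then x = 1 + 3·3 = 10, valid modulo lcm(3, 5) = 15: x ≡ 10 (mod 15).
  Combine with x ≡ 0 (mod 4): since gcd(15, 4) = 1, we get a unique residue mod 60.
    Write x = 10 + 15·t and substitute into x ≡ 0 (mod 4): 15·t ≡ 0 − 10 = -10 (mod 4).
    Reduce coefficients mod 4: 3·t ≡ 2 (mod 4).
    The inverse of 3 mod 4 is 3 (since 3·3 = 9 = 2·4 + 1), so t ≡ 3·2 = 6 ≡ 2 (mod 4).
    Then x = 10 + 15·2 = 40, valid modulo lcm(15, 4) = 60: x ≡ 40 (mod 60).
Verify: 40 mod 3 = 1 ✓, 40 mod 5 = 0 ✓, 40 mod 4 = 0 ✓.

x ≡ 40 (mod 60).


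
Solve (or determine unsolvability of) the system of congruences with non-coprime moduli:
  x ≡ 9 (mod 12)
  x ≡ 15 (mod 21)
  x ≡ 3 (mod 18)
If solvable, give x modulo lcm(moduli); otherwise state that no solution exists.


Moduli 12, 21, 18 are not pairwise coprime, so CRT works modulo lcm(m_i) when all pairwise compatibility conditions hold.
Pairwise compatibility: gcd(m_i, m_j) must divide a_i - a_j for every pair.
Merge one congruence at a time:
  Start: x ≡ 9 (mod 12).
  Combine with x ≡ 15 (mod 21): gcd(12, 21) = 3; 15 - 9 = 6, which IS divisible by 3, so compatible.
    Write x = 9 + 12·t and substitute into x ≡ 15 (mod 21): 12·t ≡ 15 − 9 = 6 (mod 21).
    Divide the congruence (and modulus) by g = 3: 4·t ≡ 2 (mod 7).
    The inverse of 4 mod 7 is 2 (since 4·2 = 8 = 1·7 + 1), so t ≡ 2·2 = 4 ≡ 4 (mod 7).
    Then x = 9 + 12·4 = 57, valid modulo lcm(12, 21) = 84: x ≡ 57 (mod 84).
  Combine with x ≡ 3 (mod 18): gcd(84, 18) = 6; 3 - 57 = -54, which IS divisible by 6, so compatible.
    Write x = 57 + 84·t and substitute into x ≡ 3 (mod 18): 84·t ≡ 3 − 57 = -54 (mod 18).
    Divide the congruence (and modulus) by g = 6: 14·t ≡ -9 (mod 3).
    Reduce coefficients mod 3: 2·t ≡ 0 (mod 3).
    The inverse of 2 mod 3 is 2 (since 2·2 = 4 = 1·3 + 1), so t ≡ 2·0 = 0 ≡ 0 (mod 3).
    Then x = 57 + 84·0 = 57, valid modulo lcm(84, 18) = 252: x ≡ 57 (mod 252).
Verify: 57 mod 12 = 9, 57 mod 21 = 15, 57 mod 18 = 3.

x ≡ 57 (mod 252).


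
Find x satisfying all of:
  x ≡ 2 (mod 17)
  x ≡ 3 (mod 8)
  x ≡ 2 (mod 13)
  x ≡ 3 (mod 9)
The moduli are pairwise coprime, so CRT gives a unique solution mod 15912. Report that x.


Product of moduli M = 17 · 8 · 13 · 9 = 15912.
Merge one congruence at a time:
  Start: x ≡ 2 (mod 17).
  Combine with x ≡ 3 (mod 8); new modulus lcm = 136.
    Write x = 2 + 17·t and substitute into x ≡ 3 (mod 8): 17·t ≡ 3 − 2 = 1 (mod 8).
    Reduce coefficients mod 8: 1·t ≡ 1 (mod 8).
    So t ≡ 1 (mod 8).
    Then x = 2 + 17·1 = 19, valid modulo lcm(17, 8) = 136: x ≡ 19 (mod 136).
  Combine with x ≡ 2 (mod 13); new modulus lcm = 1768.
    Write x = 19 + 136·t and substitute into x ≡ 2 (mod 13): 136·t ≡ 2 − 19 = -17 (mod 13).
    Reduce coefficients mod 13: 6·t ≡ 9 (mod 13).
    The inverse of 6 mod 13 is 11 (since 6·11 = 66 = 5·13 + 1), so t ≡ 11·9 = 99 ≡ 8 (mod 13).
    Then x = 19 + 136·8 = 1107, valid modulo lcm(136, 13) = 1768: x ≡ 1107 (mod 1768).
  Combine with x ≡ 3 (mod 9); new modulus lcm = 15912.
    Write x = 1107 + 1768·t and substitute into x ≡ 3 (mod 9): 1768·t ≡ 3 − 1107 = -1104 (mod 9).
    Reduce coefficients mod 9: 4·t ≡ 3 (mod 9).
    The inverse of 4 mod 9 is 7 (since 4·7 = 28 = 3·9 + 1), so t ≡ 7·3 = 21 ≡ 3 (mod 9).
    Then x = 1107 + 1768·3 = 6411, valid modulo lcm(1768, 9) = 15912: x ≡ 6411 (mod 15912).
Verify against each original: 6411 mod 17 = 2, 6411 mod 8 = 3, 6411 mod 13 = 2, 6411 mod 9 = 3.

x ≡ 6411 (mod 15912).


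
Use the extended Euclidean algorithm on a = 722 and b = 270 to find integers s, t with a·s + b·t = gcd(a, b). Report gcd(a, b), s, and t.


Euclidean algorithm on (722, 270) — divide until remainder is 0:
  722 = 2 · 270 + 182
  270 = 1 · 182 + 88
  182 = 2 · 88 + 6
  88 = 14 · 6 + 4
  6 = 1 · 4 + 2
  4 = 2 · 2 + 0
gcd(722, 270) = 2.
Track Bezout coefficients alongside the remainders: start with r₀ = 722 = a·1 + b·0 (s = 1, t = 0) and r₁ = 270 = a·0 + b·1 (s = 0, t = 1); each new remainder r_{k+1} = r_{k-1} − q_k·r_k inherits s_{k+1} = s_{k-1} − q_k·s_k, t_{k+1} = t_{k-1} − q_k·t_k, so r_k = a·s_k + b·t_k at every step:
  q = 2: r = 182, s = 1 − 2·0 = 1, t = 0 − 2·1 = -2  (check: 722·1 + 270·(-2) = 182)
  q = 1: r = 88, s = 0 − 1·1 = -1, t = 1 − 1·(-2) = 3  (check: 722·(-1) + 270·3 = 88)
  q = 2: r = 6, s = 1 − 2·(-1) = 3, t = -2 − 2·3 = -8  (check: 722·3 + 270·(-8) = 6)
  q = 14: r = 4, s = -1 − 14·3 = -43, t = 3 − 14·(-8) = 115  (check: 722·(-43) + 270·115 = 4)
  q = 1: r = 2, s = 3 − 1·(-43) = 46, t = -8 − 1·115 = -123  (check: 722·46 + 270·(-123) = 2)
The row with r = 2 (the gcd) gives the Bezout coefficients s = 46, t = -123.
Result: 722 · (46) + 270 · (-123) = 2.

gcd(722, 270) = 2; s = 46, t = -123 (check: 722·46 + 270·(-123) = 2).


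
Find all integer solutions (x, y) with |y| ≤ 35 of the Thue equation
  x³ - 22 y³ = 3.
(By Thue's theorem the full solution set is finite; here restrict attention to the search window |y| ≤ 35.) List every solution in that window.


The equation is x³ - 22y³ = 3. For fixed y, x³ = 22·y³ + 3, so a solution requires the RHS to be a perfect cube.
Strategy: iterate y from -35 to 35, compute RHS = 22·y³ + 3, and check whether it is a (positive or negative) perfect cube.
Check small values of y:
  y = 0: RHS = 3 is not a perfect cube.
  y = 1: RHS = 25 is not a perfect cube.
  y = -1: RHS = -19 is not a perfect cube.
  y = 2: RHS = 179 is not a perfect cube.
  y = -2: RHS = -173 is not a perfect cube.
  y = 3: RHS = 597 is not a perfect cube.
  y = -3: RHS = -591 is not a perfect cube.
Continuing the search up to |y| = 35 finds no solutions either.
No (x, y) in the scanned range satisfies the equation.

No integer solutions with |y| ≤ 35.
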